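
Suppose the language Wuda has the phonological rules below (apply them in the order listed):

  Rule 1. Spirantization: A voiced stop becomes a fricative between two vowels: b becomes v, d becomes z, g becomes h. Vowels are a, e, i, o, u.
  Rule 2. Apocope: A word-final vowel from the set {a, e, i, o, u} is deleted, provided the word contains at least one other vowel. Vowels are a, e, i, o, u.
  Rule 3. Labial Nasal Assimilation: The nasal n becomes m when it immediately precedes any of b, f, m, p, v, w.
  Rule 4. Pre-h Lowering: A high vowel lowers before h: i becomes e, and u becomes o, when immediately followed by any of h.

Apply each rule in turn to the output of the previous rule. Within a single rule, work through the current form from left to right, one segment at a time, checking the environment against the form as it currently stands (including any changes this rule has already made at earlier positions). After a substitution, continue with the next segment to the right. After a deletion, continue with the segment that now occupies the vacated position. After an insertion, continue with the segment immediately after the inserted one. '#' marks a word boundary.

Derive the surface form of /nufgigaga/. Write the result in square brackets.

[nufgehah]

Rule 1 Spirantization: [nufgigaga] → [nufgihaha]
Rule 2 Apocope: [nufgihaha] → [nufgihah]
Rule 3 Labial Nasal Assimilation: no change — [nufgihah]
Rule 4 Pre-h Lowering: [nufgihah] → [nufgehah]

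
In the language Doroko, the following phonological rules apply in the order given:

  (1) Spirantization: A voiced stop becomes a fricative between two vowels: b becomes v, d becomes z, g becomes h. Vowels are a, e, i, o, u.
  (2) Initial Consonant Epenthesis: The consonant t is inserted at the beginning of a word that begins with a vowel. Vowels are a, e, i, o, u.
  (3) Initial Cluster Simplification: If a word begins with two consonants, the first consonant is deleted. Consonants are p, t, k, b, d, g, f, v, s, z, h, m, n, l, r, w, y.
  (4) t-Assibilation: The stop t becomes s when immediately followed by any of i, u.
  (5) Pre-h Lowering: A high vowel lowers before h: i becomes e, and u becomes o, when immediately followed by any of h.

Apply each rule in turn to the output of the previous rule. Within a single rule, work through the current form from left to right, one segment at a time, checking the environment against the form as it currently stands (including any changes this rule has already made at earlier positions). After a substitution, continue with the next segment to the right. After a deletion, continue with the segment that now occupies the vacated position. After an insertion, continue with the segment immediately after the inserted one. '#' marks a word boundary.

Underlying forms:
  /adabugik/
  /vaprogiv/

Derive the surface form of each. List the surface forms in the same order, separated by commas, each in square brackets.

/adabugik/:
  (1) Spirantization: [adabugik] → [azavuhik]
  (2) Initial Consonant Epenthesis: [azavuhik] → [tazavuhik]
  (3) Initial Cluster Simplification: no change — [tazavuhik]
  (4) t-Assibilation: no change — [tazavuhik]
  (5) Pre-h Lowering: [tazavuhik] → [tazavohik]
/vaprogiv/:
  (1) Spirantization: [vaprogiv] → [vaprohiv]
  (2) Initial Consonant Epenthesis: no change — [vaprohiv]
  (3) Initial Cluster Simplification: no change — [vaprohiv]
  (4) t-Assibilation: no change — [vaprohiv]
  (5) Pre-h Lowering: no change — [vaprohiv]

[tazavohik], [vaprohiv]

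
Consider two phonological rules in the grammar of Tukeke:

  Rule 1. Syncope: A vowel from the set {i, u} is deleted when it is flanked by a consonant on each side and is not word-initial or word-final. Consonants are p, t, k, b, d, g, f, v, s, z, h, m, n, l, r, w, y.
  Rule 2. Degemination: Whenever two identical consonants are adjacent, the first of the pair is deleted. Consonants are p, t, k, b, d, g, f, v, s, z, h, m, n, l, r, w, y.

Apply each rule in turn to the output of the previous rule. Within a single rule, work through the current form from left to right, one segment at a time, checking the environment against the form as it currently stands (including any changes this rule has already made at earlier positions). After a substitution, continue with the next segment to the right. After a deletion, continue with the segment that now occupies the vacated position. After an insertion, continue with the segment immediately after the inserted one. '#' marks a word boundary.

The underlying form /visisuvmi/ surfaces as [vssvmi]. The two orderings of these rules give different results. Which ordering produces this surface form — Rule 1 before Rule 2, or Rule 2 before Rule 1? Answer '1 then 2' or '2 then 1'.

Order 1 then 2:
  1 Syncope: [visisuvmi] → [vssvmi]
  2 Degemination: [vssvmi] → [vsvmi]
  result: [vsvmi]
Order 2 then 1:
  2 Degemination: no change — [visisuvmi]
  1 Syncope: [visisuvmi] → [vssvmi]
  result: [vssvmi]

2 then 1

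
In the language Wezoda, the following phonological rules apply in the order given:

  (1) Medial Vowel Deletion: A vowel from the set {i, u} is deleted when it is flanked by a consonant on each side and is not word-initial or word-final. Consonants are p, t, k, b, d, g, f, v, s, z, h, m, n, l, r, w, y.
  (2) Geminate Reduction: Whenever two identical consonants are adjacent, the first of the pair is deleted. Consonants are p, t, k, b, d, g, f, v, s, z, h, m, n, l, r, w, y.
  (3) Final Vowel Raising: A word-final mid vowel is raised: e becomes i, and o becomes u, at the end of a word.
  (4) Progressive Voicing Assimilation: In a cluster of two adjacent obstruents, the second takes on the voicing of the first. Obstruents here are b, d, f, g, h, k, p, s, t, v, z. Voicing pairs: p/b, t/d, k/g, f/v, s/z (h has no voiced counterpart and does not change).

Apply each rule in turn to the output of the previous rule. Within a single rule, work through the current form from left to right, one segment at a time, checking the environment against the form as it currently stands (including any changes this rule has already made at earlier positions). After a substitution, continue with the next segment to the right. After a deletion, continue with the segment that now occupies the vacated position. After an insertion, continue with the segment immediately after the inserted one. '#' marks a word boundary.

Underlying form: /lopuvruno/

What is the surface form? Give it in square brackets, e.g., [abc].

[lopfrnu]

(1) Medial Vowel Deletion: [lopuvruno] → [lopvrno]
(2) Geminate Reduction: no change — [lopvrno]
(3) Final Vowel Raising: [lopvrno] → [lopvrnu]
(4) Progressive Voicing Assimilation: [lopvrnu] → [lopfrnu]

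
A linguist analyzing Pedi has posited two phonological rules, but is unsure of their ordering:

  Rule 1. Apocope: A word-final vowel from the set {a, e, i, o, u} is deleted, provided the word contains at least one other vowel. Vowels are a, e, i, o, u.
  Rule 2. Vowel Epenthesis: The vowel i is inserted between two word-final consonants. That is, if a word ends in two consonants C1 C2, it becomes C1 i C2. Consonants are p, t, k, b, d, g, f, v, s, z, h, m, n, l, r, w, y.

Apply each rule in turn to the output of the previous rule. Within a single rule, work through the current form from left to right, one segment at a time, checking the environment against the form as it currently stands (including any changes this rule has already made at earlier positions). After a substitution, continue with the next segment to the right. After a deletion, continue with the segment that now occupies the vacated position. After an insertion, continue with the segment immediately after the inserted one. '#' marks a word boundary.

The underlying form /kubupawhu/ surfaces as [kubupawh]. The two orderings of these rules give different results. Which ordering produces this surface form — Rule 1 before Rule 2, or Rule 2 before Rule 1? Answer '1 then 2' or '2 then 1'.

2 then 1

Order 1 then 2:
  1 Apocope: [kubupawhu] → [kubupawh]
  2 Vowel Epenthesis: [kubupawh] → [kubupawih]
  result: [kubupawih]
Order 2 then 1:
  2 Vowel Epenthesis: no change — [kubupawhu]
  1 Apocope: [kubupawhu] → [kubupawh]
  result: [kubupawh]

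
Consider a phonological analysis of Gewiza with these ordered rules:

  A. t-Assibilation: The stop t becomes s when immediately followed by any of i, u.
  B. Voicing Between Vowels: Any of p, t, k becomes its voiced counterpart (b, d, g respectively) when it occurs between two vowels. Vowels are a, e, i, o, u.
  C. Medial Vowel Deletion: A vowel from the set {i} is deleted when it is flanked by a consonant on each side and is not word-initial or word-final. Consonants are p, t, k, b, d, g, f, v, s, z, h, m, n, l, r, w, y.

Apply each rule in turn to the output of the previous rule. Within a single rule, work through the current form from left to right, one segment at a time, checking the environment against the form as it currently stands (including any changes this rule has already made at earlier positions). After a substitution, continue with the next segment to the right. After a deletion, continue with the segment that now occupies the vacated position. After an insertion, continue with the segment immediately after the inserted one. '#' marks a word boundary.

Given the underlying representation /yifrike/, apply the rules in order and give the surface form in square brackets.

[yfrge]

A t-Assibilation: no change — [yifrike]
B Voicing Between Vowels: [yifrike] → [yifrige]
C Medial Vowel Deletion: [yifrige] → [yfrge]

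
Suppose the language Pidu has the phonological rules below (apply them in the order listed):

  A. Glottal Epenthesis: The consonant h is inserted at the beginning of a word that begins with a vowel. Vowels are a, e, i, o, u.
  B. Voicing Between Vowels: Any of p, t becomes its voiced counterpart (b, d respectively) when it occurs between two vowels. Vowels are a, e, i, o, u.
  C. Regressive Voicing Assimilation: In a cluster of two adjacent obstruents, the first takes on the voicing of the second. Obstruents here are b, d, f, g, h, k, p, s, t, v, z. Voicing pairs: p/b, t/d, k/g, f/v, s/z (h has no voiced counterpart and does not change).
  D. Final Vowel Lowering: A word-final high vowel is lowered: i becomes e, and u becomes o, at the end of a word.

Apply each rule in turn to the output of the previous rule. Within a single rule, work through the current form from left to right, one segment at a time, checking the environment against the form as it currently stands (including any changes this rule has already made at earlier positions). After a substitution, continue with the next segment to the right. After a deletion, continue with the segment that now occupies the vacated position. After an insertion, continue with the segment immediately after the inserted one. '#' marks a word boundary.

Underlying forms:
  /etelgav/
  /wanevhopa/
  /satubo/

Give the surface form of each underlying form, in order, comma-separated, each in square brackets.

[hedelgav], [wanefhoba], [sadubo]

/etelgav/:
  A Glottal Epenthesis: [etelgav] → [hetelgav]
  B Voicing Between Vowels: [hetelgav] → [hedelgav]
  C Regressive Voicing Assimilation: no change — [hedelgav]
  D Final Vowel Lowering: no change — [hedelgav]
/wanevhopa/:
  A Glottal Epenthesis: no change — [wanevhopa]
  B Voicing Between Vowels: [wanevhopa] → [wanevhoba]
  C Regressive Voicing Assimilation: [wanevhoba] → [wanefhoba]
  D Final Vowel Lowering: no change — [wanefhoba]
/satubo/:
  A Glottal Epenthesis: no change — [satubo]
  B Voicing Between Vowels: [satubo] → [sadubo]
  C Regressive Voicing Assimilation: no change — [sadubo]
  D Final Vowel Lowering: no change — [sadubo]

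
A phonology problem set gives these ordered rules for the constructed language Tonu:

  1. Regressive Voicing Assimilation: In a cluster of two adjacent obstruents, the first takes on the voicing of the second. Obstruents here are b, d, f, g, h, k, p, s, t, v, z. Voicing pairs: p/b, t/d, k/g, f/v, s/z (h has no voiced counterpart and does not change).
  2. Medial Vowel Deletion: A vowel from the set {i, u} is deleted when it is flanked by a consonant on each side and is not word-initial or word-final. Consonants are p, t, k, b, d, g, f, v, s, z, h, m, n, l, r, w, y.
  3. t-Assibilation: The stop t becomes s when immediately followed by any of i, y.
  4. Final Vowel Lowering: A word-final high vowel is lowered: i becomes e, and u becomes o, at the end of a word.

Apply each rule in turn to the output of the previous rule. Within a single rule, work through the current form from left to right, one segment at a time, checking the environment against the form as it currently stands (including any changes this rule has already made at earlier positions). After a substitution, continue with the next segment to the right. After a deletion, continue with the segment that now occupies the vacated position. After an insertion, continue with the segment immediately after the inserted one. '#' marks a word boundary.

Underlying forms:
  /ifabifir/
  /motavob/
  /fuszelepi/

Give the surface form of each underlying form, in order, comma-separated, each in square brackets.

/ifabifir/:
  1 Regressive Voicing Assimilation: no change — [ifabifir]
  2 Medial Vowel Deletion: [ifabifir] → [ifabfr]
  3 t-Assibilation: no change — [ifabfr]
  4 Final Vowel Lowering: no change — [ifabfr]
/motavob/:
  1 Regressive Voicing Assimilation: no change — [motavob]
  2 Medial Vowel Deletion: no change — [motavob]
  3 t-Assibilation: no change — [motavob]
  4 Final Vowel Lowering: no change — [motavob]
/fuszelepi/:
  1 Regressive Voicing Assimilation: [fuszelepi] → [fuzzelepi]
  2 Medial Vowel Deletion: [fuzzelepi] → [fzzelepi]
  3 t-Assibilation: no change — [fzzelepi]
  4 Final Vowel Lowering: [fzzelepi] → [fzzelepe]

[ifabfr], [motavob], [fzzelepe]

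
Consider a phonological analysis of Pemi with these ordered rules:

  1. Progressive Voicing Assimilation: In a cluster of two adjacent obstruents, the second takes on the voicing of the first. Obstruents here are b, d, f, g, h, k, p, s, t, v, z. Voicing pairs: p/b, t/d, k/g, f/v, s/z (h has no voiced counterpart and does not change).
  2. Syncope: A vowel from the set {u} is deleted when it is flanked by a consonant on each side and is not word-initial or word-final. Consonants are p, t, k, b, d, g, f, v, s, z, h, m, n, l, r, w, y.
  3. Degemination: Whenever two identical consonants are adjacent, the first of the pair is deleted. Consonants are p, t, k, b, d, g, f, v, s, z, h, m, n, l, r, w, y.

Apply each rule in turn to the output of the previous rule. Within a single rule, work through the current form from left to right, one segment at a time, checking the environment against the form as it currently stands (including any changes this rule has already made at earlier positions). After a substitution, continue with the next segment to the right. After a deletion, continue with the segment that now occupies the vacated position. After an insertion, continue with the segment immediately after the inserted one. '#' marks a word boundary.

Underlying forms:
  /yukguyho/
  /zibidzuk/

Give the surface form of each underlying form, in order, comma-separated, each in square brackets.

/yukguyho/:
  1 Progressive Voicing Assimilation: [yukguyho] → [yukkuyho]
  2 Syncope: [yukkuyho] → [ykkyho]
  3 Degemination: [ykkyho] → [ykyho]
/zibidzuk/:
  1 Progressive Voicing Assimilation: no change — [zibidzuk]
  2 Syncope: [zibidzuk] → [zibidzk]
  3 Degemination: no change — [zibidzk]

[ykyho], [zibidzk]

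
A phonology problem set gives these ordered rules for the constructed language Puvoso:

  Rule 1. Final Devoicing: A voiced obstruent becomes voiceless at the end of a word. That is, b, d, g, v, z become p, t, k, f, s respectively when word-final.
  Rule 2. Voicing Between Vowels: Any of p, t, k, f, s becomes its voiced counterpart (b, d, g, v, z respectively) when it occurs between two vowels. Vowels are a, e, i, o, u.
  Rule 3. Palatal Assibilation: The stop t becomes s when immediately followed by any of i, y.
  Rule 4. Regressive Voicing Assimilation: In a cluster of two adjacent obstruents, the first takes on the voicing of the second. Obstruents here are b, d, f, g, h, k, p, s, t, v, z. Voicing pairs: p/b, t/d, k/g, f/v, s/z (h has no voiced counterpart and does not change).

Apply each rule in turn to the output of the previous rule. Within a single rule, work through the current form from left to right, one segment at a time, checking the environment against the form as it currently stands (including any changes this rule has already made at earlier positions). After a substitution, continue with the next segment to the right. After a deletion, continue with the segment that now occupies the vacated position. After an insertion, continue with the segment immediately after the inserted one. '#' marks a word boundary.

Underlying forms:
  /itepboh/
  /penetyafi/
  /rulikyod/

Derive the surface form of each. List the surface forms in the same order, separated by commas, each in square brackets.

/itepboh/:
  Rule 1 Final Devoicing: no change — [itepboh]
  Rule 2 Voicing Between Vowels: [itepboh] → [idepboh]
  Rule 3 Palatal Assibilation: no change — [idepboh]
  Rule 4 Regressive Voicing Assimilation: [idepboh] → [idebboh]
/penetyafi/:
  Rule 1 Final Devoicing: no change — [penetyafi]
  Rule 2 Voicing Between Vowels: [penetyafi] → [penetyavi]
  Rule 3 Palatal Assibilation: [penetyavi] → [penesyavi]
  Rule 4 Regressive Voicing Assimilation: no change — [penesyavi]
/rulikyod/:
  Rule 1 Final Devoicing: [rulikyod] → [rulikyot]
  Rule 2 Voicing Between Vowels: no change — [rulikyot]
  Rule 3 Palatal Assibilation: no change — [rulikyot]
  Rule 4 Regressive Voicing Assimilation: no change — [rulikyot]

[idebboh], [penesyavi], [rulikyot]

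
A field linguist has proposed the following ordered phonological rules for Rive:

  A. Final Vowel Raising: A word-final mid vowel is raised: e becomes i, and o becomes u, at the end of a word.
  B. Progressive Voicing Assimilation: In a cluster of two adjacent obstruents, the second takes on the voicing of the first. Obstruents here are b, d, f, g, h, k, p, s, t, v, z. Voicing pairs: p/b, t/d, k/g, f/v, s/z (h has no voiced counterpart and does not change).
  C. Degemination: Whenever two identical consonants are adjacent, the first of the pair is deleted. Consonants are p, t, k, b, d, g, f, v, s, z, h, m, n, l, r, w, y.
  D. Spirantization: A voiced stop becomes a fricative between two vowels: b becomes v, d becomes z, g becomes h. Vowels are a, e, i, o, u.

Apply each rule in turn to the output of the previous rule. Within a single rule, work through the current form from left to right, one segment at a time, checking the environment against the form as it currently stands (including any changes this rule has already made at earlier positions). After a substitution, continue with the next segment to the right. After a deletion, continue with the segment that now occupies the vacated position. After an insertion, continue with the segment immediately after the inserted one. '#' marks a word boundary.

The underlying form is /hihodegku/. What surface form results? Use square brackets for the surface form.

A Final Vowel Raising: no change — [hihodegku]
B Progressive Voicing Assimilation: [hihodegku] → [hihodeggu]
C Degemination: [hihodeggu] → [hihodegu]
D Spirantization: [hihodegu] → [hihozehu]

[hihozehu]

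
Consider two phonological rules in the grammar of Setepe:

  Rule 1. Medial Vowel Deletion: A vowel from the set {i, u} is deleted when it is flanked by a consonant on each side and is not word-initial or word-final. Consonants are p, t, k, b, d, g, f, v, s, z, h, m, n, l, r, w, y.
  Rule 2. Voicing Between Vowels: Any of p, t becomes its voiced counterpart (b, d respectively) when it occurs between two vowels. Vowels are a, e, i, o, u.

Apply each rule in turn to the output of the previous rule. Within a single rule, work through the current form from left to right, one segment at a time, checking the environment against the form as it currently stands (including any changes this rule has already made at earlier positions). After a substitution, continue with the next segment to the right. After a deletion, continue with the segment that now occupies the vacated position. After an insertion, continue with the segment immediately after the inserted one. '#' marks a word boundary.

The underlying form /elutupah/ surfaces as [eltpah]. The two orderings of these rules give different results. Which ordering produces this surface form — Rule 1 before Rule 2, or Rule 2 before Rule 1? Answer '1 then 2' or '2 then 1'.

Order 1 then 2:
  1 Medial Vowel Deletion: [elutupah] → [eltpah]
  2 Voicing Between Vowels: no change — [eltpah]
  result: [eltpah]
Order 2 then 1:
  2 Voicing Between Vowels: [elutupah] → [eludubah]
  1 Medial Vowel Deletion: [eludubah] → [eldbah]
  result: [eldbah]

1 then 2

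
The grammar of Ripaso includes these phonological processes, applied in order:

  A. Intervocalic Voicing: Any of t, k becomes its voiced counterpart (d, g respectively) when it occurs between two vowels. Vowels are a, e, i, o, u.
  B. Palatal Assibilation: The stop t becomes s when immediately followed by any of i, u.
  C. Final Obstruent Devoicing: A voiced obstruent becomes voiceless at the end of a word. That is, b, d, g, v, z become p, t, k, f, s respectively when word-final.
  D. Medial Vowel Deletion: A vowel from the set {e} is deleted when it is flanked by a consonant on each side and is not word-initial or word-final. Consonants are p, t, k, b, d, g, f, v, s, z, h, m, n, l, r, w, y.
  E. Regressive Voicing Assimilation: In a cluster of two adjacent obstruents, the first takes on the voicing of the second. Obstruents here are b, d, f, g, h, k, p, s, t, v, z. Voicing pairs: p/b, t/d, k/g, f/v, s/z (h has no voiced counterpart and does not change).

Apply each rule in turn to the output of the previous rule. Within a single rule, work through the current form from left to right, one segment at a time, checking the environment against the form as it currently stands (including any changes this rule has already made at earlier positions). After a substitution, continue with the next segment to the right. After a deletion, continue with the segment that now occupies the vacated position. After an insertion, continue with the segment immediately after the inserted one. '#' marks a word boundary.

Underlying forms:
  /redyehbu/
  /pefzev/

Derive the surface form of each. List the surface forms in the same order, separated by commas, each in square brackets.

[rdyhbu], [pvsf]

/redyehbu/:
  A Intervocalic Voicing: no change — [redyehbu]
  B Palatal Assibilation: no change — [redyehbu]
  C Final Obstruent Devoicing: no change — [redyehbu]
  D Medial Vowel Deletion: [redyehbu] → [rdyhbu]
  E Regressive Voicing Assimilation: no change — [rdyhbu]
/pefzev/:
  A Intervocalic Voicing: no change — [pefzev]
  B Palatal Assibilation: no change — [pefzev]
  C Final Obstruent Devoicing: [pefzev] → [pefzef]
  D Medial Vowel Deletion: [pefzef] → [pfzf]
  E Regressive Voicing Assimilation: [pfzf] → [pvsf]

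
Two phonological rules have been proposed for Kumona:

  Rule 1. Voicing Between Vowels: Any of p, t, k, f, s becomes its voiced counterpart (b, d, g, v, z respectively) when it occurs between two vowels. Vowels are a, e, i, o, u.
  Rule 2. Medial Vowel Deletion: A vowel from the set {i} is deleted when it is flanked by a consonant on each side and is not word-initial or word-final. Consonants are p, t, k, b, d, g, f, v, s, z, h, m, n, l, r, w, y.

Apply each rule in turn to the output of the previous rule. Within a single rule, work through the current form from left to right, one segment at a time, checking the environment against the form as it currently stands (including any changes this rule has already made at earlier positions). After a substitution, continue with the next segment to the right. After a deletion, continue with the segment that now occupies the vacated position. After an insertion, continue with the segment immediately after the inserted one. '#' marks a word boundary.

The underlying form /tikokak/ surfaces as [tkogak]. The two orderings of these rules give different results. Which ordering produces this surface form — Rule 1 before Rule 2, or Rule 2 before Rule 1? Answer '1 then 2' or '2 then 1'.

2 then 1

Order 1 then 2:
  1 Voicing Between Vowels: [tikokak] → [tigogak]
  2 Medial Vowel Deletion: [tigogak] → [tgogak]
  result: [tgogak]
Order 2 then 1:
  2 Medial Vowel Deletion: [tikokak] → [tkokak]
  1 Voicing Between Vowels: [tkokak] → [tkogak]
  result: [tkogak]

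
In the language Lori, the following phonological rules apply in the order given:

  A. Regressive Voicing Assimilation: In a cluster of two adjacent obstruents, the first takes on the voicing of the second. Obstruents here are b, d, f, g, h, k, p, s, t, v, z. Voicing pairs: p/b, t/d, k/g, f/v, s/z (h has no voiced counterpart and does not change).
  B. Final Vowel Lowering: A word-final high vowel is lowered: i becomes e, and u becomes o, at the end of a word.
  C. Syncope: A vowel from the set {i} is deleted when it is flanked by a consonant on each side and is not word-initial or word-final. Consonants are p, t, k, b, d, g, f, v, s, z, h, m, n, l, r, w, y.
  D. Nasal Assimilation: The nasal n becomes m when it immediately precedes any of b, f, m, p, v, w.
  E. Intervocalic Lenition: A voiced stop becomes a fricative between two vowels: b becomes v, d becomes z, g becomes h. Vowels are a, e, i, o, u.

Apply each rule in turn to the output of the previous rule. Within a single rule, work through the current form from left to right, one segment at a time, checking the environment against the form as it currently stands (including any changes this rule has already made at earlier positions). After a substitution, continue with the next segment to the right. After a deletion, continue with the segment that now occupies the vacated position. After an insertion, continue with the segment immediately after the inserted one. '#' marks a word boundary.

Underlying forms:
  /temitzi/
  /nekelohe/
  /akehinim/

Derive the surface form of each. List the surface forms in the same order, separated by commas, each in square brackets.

/temitzi/:
  A Regressive Voicing Assimilation: [temitzi] → [temidzi]
  B Final Vowel Lowering: [temidzi] → [temidze]
  C Syncope: [temidze] → [temdze]
  D Nasal Assimilation: no change — [temdze]
  E Intervocalic Lenition: no change — [temdze]
/nekelohe/:
  A Regressive Voicing Assimilation: no change — [nekelohe]
  B Final Vowel Lowering: no change — [nekelohe]
  C Syncope: no change — [nekelohe]
  D Nasal Assimilation: no change — [nekelohe]
  E Intervocalic Lenition: no change — [nekelohe]
/akehinim/:
  A Regressive Voicing Assimilation: no change — [akehinim]
  B Final Vowel Lowering: no change — [akehinim]
  C Syncope: [akehinim] → [akehnm]
  D Nasal Assimilation: [akehnm] → [akehmm]
  E Intervocalic Lenition: no change — [akehmm]

[temdze], [nekelohe], [akehmm]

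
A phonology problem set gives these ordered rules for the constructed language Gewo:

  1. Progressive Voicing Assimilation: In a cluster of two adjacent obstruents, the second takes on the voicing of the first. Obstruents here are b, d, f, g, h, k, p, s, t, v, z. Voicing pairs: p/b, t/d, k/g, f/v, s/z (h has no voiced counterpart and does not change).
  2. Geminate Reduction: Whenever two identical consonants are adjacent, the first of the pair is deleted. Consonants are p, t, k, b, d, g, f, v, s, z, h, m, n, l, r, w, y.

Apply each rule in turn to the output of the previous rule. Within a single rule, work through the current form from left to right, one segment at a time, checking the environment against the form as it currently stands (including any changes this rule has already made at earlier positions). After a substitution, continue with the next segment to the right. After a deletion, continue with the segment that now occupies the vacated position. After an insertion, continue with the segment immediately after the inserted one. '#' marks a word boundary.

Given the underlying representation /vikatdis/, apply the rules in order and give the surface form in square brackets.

1 Progressive Voicing Assimilation: [vikatdis] → [vikattis]
2 Geminate Reduction: [vikattis] → [vikatis]

[vikatis]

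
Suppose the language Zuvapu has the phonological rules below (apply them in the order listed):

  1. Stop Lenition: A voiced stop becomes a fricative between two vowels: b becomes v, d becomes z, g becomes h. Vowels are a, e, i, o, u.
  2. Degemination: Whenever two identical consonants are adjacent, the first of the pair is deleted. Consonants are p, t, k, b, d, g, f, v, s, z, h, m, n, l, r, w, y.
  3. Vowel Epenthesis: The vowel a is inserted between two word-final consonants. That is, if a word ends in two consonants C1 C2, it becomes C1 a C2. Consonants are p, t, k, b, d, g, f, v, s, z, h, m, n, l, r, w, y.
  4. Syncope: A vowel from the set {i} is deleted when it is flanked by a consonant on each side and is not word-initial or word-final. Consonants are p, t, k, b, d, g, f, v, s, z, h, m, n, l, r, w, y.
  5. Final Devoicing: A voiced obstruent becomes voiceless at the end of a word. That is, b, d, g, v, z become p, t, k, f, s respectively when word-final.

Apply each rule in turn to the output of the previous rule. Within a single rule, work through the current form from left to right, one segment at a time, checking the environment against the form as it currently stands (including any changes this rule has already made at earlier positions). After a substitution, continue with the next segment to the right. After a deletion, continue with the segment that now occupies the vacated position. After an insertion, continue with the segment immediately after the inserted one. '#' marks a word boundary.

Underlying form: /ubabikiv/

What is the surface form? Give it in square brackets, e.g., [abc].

1 Stop Lenition: [ubabikiv] → [uvavikiv]
2 Degemination: no change — [uvavikiv]
3 Vowel Epenthesis: no change — [uvavikiv]
4 Syncope: [uvavikiv] → [uvavkv]
5 Final Devoicing: [uvavkv] → [uvavkf]

[uvavkf]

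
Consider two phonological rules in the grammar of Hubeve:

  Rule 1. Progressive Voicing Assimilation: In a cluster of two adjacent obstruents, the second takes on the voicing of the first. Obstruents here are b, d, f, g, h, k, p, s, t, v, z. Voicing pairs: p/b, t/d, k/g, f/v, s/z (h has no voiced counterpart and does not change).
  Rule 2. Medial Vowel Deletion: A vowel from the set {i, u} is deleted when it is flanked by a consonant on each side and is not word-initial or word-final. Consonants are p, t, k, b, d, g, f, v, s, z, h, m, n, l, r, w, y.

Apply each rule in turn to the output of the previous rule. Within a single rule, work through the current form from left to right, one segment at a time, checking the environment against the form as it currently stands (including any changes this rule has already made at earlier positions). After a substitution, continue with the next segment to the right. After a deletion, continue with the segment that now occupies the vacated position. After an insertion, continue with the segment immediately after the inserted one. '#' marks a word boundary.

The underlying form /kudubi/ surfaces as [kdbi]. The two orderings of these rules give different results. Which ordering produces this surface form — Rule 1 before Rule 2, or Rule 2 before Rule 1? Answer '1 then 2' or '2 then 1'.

Order 1 then 2:
  1 Progressive Voicing Assimilation: no change — [kudubi]
  2 Medial Vowel Deletion: [kudubi] → [kdbi]
  result: [kdbi]
Order 2 then 1:
  2 Medial Vowel Deletion: [kudubi] → [kdbi]
  1 Progressive Voicing Assimilation: [kdbi] → [ktpi]
  result: [ktpi]

1 then 2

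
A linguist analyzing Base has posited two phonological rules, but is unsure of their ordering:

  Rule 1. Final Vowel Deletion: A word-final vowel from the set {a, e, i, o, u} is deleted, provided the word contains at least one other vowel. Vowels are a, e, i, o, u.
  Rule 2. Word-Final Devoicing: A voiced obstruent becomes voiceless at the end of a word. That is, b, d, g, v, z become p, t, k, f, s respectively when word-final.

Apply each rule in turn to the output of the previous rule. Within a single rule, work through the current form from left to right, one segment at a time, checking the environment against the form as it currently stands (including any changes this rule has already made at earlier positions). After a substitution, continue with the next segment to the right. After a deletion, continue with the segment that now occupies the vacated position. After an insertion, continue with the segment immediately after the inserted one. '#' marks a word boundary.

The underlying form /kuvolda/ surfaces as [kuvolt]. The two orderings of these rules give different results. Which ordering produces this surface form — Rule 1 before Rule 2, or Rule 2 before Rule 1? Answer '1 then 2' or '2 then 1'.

1 then 2

Order 1 then 2:
  1 Final Vowel Deletion: [kuvolda] → [kuvold]
  2 Word-Final Devoicing: [kuvold] → [kuvolt]
  result: [kuvolt]
Order 2 then 1:
  2 Word-Final Devoicing: no change — [kuvolda]
  1 Final Vowel Deletion: [kuvolda] → [kuvold]
  result: [kuvold]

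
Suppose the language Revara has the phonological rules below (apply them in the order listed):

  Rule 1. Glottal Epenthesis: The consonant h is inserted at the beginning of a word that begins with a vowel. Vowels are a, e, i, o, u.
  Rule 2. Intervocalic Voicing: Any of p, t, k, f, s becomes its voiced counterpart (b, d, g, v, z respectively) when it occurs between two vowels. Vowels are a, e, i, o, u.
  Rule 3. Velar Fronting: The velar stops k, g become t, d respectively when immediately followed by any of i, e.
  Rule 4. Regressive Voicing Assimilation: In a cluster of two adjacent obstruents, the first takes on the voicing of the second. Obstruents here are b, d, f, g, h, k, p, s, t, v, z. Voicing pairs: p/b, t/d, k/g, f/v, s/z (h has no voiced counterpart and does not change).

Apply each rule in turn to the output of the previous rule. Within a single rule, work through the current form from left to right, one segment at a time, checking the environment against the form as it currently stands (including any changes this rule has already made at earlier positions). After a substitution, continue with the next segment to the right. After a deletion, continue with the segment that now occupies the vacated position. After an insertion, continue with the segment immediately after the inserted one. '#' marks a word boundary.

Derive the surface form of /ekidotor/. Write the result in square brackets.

Rule 1 Glottal Epenthesis: [ekidotor] → [hekidotor]
Rule 2 Intervocalic Voicing: [hekidotor] → [hegidodor]
Rule 3 Velar Fronting: [hegidodor] → [hedidodor]
Rule 4 Regressive Voicing Assimilation: no change — [hedidodor]

[hedidodor]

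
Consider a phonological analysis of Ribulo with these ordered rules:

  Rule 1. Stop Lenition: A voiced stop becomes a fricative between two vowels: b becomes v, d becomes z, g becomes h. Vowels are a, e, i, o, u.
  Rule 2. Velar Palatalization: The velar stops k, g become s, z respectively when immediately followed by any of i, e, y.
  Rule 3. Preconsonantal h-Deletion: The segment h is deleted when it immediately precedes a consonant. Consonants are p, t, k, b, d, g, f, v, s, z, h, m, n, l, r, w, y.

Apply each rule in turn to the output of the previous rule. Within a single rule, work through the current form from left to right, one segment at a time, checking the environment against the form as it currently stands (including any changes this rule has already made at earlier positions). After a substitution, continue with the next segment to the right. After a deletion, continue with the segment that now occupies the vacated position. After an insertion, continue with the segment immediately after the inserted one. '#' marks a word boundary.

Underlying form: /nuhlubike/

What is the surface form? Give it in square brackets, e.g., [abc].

[nuluvise]

Rule 1 Stop Lenition: [nuhlubike] → [nuhluvike]
Rule 2 Velar Palatalization: [nuhluvike] → [nuhluvise]
Rule 3 Preconsonantal h-Deletion: [nuhluvise] → [nuluvise]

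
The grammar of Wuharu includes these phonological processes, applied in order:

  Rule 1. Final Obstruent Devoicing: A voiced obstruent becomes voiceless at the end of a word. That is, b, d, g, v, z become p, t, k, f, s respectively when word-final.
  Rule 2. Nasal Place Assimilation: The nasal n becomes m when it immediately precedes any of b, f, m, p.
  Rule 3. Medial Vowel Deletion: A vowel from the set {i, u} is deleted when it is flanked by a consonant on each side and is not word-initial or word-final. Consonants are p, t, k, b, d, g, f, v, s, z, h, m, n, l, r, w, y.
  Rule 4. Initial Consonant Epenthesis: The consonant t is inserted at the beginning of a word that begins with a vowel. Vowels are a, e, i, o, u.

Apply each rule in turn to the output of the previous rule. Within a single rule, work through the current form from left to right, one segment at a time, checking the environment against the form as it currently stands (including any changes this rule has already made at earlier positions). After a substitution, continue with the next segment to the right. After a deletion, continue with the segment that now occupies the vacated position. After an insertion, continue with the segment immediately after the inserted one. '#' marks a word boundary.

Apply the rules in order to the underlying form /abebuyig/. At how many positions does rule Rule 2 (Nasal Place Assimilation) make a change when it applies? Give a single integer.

0

Rule 1 Final Obstruent Devoicing: [abebuyig] → [abebuyik]
Rule 2 Nasal Place Assimilation: no change — [abebuyik]
Rule 3 Medial Vowel Deletion: [abebuyik] → [abebyk]
Rule 4 Initial Consonant Epenthesis: [abebyk] → [tabebyk]
Rule Rule 2 changed 0 position(s).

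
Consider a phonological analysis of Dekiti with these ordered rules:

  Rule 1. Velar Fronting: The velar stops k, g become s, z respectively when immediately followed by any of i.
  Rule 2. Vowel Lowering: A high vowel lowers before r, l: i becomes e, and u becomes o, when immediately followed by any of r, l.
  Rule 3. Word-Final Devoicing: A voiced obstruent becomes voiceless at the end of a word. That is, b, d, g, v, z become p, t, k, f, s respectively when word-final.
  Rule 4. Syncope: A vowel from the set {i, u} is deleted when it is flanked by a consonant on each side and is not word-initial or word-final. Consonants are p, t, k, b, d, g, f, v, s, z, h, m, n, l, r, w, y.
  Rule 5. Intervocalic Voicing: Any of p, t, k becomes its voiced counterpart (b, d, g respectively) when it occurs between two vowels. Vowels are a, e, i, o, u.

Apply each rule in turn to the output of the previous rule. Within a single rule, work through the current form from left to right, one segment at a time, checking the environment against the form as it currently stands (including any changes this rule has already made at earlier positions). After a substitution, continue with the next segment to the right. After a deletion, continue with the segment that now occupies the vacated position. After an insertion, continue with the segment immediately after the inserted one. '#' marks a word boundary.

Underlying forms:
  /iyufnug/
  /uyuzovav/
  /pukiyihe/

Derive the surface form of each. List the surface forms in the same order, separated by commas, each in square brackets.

/iyufnug/:
  Rule 1 Velar Fronting: no change — [iyufnug]
  Rule 2 Vowel Lowering: no change — [iyufnug]
  Rule 3 Word-Final Devoicing: [iyufnug] → [iyufnuk]
  Rule 4 Syncope: [iyufnuk] → [iyfnk]
  Rule 5 Intervocalic Voicing: no change — [iyfnk]
/uyuzovav/:
  Rule 1 Velar Fronting: no change — [uyuzovav]
  Rule 2 Vowel Lowering: no change — [uyuzovav]
  Rule 3 Word-Final Devoicing: [uyuzovav] → [uyuzovaf]
  Rule 4 Syncope: [uyuzovaf] → [uyzovaf]
  Rule 5 Intervocalic Voicing: no change — [uyzovaf]
/pukiyihe/:
  Rule 1 Velar Fronting: [pukiyihe] → [pusiyihe]
  Rule 2 Vowel Lowering: no change — [pusiyihe]
  Rule 3 Word-Final Devoicing: no change — [pusiyihe]
  Rule 4 Syncope: [pusiyihe] → [psyhe]
  Rule 5 Intervocalic Voicing: no change — [psyhe]

[iyfnk], [uyzovaf], [psyhe]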